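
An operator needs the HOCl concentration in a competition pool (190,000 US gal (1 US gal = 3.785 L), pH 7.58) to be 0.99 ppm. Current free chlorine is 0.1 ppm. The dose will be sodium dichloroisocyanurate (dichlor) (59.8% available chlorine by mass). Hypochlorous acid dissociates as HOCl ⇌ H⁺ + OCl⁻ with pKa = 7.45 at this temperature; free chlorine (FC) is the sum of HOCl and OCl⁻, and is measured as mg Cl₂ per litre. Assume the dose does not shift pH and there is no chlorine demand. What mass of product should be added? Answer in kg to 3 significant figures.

Volume: 190,000 US gal × 3.785 L/gal = 719,150 L.
[OCl⁻]/[HOCl] = 10^(pH − pKa) = 10^(7.58 − 7.45) = 1.349; fraction as HOCl = 1/(1 + 1.349) = 0.4257.
Free chlorine required for 0.99 ppm HOCl: 0.99 / 0.4257 = 2.325 ppm.
FC to add: 2.325 − 0.1 = 2.225 mg/L as Cl₂.
Cl₂ equivalent: 2.225 mg/L × 719,150 L = 1600 g.
Product at 59.8% available Cl: 1600 / 0.598 = 2676 g.

2.68 kg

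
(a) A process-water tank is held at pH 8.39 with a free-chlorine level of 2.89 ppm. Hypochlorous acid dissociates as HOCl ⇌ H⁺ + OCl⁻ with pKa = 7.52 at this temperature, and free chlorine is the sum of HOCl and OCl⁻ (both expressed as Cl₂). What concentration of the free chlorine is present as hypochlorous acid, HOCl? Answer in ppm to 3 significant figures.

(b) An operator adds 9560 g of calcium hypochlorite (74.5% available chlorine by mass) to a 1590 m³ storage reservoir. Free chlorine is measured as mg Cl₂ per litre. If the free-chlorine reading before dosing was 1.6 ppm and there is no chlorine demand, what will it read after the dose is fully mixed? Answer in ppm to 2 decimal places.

(a) 0.344 ppm; (b) 6.08 ppm

(a) [OCl⁻]/[HOCl] = 10^(pH − pKa) = 10^(8.39 − 7.52) = 10^0.87 = 7.413.
(a) Fraction as HOCl = 1 / (1 + 7.413) = 0.1189.
(a) HOCl = 0.1189 × 2.89 ppm = 0.3435 ppm.

(b) Volume: 1590 m³ = 1,590,000 L.
(b) Available chlorine delivered: 9560 g × 0.745 = 7122 g as Cl₂.
(b) Concentration rise: 7122 g / 1,590,000 L = 4.479 mg/L = 4.48 ppm.
(b) Final FC: 1.6 + 4.48 = 6.08 ppm.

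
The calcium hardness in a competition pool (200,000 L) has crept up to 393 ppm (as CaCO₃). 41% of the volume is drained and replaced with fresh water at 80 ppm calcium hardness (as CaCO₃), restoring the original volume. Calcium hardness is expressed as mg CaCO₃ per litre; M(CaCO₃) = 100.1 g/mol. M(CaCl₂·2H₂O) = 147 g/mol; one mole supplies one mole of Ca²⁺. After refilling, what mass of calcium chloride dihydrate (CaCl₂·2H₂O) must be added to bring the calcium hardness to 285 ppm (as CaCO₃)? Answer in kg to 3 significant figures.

5.97 kg

After draining 41% and refilling: 393 × 0.59 + 80 × 0.41 = 264.67 ppm.
Deficit to target: 285 − 264.67 = 20.33 mg/L.
As CaCO₃: 20.33 mg/L × 200,000 L = 4066 g; ÷ 100.1 = 40.62 mol Ca²⁺.
Mass: 40.62 × 147 = 5971 g.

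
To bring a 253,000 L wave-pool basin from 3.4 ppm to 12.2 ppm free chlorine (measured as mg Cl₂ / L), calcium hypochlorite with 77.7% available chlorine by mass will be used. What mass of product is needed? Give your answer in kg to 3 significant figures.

2.87 kg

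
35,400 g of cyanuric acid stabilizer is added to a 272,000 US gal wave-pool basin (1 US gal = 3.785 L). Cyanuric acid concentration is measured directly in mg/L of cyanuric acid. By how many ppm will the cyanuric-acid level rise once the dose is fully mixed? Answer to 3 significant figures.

Volume: 272,000 US gal × 3.785 L/gal = 1,029,520 L.
Rise: 35,400 g / 1,029,520 L × 1000 = 34.38 mg/L.

34.4 ppm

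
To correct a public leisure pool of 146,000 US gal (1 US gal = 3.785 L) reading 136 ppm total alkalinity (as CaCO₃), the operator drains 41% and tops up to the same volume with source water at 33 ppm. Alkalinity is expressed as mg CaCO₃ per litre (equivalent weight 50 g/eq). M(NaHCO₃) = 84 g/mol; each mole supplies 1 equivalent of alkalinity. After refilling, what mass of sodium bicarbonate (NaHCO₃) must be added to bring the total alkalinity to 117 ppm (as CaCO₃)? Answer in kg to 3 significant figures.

Volume: 146,000 US gal × 3.785 L/gal = 552,610 L.
After draining 41% and refilling: 136 × 0.59 + 33 × 0.41 = 93.77 ppm.
Deficit to target: 117 − 93.77 = 23.23 mg/L.
As CaCO₃: 23.23 mg/L × 552,610 L = 12,840 g; ÷ 50 g/eq ÷ 1 = 256.7 mol NaHCO₃.
Mass: 256.7 × 84 = 21,570 g.

21.6 kg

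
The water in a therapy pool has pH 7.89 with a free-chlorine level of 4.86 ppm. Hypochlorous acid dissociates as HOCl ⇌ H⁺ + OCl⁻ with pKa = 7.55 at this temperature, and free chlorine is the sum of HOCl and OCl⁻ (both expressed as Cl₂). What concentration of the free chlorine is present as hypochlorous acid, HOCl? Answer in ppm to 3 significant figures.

[OCl⁻]/[HOCl] = 10^(pH − pKa) = 10^(7.89 − 7.55) = 10^0.34 = 2.188.
Fraction as HOCl = 1 / (1 + 2.188) = 0.3137.
HOCl = 0.3137 × 4.86 ppm = 1.525 ppm.

1.52 ppm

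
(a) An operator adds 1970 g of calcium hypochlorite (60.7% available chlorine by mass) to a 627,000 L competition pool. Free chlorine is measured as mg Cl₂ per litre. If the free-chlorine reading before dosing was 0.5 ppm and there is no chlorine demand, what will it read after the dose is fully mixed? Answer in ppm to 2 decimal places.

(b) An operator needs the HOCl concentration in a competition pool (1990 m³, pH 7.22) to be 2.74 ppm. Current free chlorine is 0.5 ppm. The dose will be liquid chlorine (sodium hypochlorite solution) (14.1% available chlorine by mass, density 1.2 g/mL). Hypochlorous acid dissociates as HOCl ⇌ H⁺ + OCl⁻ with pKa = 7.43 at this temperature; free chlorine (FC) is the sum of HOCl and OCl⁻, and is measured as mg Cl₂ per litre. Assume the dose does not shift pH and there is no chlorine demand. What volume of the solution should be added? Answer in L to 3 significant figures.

(a) 2.41 ppm; (b) 46.2 L

(a) Available chlorine delivered: 1970 g × 0.607 = 1196 g as Cl₂.
(a) Concentration rise: 1196 g / 627,000 L = 1.907 mg/L = 1.91 ppm.
(a) Final FC: 0.5 + 1.91 = 2.41 ppm.

(b) Volume: 1990 m³ = 1,990,000 L.
(b) [OCl⁻]/[HOCl] = 10^(pH − pKa) = 10^(7.22 − 7.43) = 0.6166; fraction as HOCl = 1/(1 + 0.6166) = 0.6186.
(b) Free chlorine required for 2.74 ppm HOCl: 2.74 / 0.6186 = 4.429 ppm.
(b) FC to add: 4.429 − 0.5 = 3.929 mg/L as Cl₂.
(b) Cl₂ equivalent: 3.929 mg/L × 1,990,000 L = 7820 g.
(b) Product at 14.1% available Cl: 7820 / 0.141 = 55,460 g.
(b) Volume: 55,460 g ÷ 1.2 g/mL = 46,220 mL.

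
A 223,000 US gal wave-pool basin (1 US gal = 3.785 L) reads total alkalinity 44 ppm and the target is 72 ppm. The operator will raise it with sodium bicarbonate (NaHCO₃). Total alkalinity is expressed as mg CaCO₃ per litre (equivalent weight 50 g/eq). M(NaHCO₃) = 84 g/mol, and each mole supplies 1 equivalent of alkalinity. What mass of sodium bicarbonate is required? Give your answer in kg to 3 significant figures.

39.7 kg

Volume: 223,000 US gal × 3.785 L/gal = 844,055 L.
Alkalinity to add: (72 − 44) = 28 mg/L as CaCO₃ × 844,055 L = 23,630 g as CaCO₃.
Equivalents: 23,630 g ÷ 50 g/eq = 472.7 eq.
NaHCO₃ supplies 1 eq per mole → 472.7 mol.
Mass: 472.7 mol × 84 g/mol = 39,700 g.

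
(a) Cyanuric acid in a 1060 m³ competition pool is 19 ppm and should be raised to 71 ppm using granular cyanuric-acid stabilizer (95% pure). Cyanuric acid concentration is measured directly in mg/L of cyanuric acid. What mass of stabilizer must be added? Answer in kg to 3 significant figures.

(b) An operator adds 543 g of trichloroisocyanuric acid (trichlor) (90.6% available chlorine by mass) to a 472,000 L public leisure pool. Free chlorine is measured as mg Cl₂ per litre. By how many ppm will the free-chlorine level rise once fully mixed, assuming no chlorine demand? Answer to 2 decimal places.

(a) 58.0 kg; (b) 1.04 ppm

(a) Volume: 1060 m³ = 1,060,000 L.
(a) CYA to add: (71 − 19) = 52 mg/L × 1,060,000 L = 55,120 g cyanuric acid.
(a) At 95% purity: 55,120 / 0.95 = 58,020 g product.

(b) Available chlorine delivered: 543 g × 0.906 = 492 g as Cl₂.
(b) Concentration rise: 492 g / 472,000 L = 1.042 mg/L = 1.04 ppm.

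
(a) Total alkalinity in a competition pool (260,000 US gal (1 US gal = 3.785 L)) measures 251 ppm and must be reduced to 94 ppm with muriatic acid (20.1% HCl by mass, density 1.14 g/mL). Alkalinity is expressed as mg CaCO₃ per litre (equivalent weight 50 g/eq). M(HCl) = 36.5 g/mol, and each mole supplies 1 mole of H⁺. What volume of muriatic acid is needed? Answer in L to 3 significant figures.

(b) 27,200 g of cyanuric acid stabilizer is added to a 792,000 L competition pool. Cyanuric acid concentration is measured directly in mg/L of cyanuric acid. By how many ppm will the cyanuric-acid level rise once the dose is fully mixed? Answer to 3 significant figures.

(a) Volume: 260,000 US gal × 3.785 L/gal = 984,100 L.
(a) Alkalinity to neutralize: (251 − 94) = 157 mg/L as CaCO₃ × 984,100 L = 154,500 g as CaCO₃.
(a) Equivalents of H⁺ required: 154,500 ÷ 50 g/eq = 3090 eq = 3090 mol HCl.
(a) Mass of HCl: 3090 × 36.5 = 112,800 g.
(a) Mass of 20.1% solution: 112,800 / 0.201 = 561,100 g.
(a) Volume: 561,100 g ÷ 1.14 g/mL = 492,200 mL.

(b) Rise: 27,200 g / 792,000 L × 1000 = 34.34 mg/L.

(a) 492 L; (b) 34.3 ppm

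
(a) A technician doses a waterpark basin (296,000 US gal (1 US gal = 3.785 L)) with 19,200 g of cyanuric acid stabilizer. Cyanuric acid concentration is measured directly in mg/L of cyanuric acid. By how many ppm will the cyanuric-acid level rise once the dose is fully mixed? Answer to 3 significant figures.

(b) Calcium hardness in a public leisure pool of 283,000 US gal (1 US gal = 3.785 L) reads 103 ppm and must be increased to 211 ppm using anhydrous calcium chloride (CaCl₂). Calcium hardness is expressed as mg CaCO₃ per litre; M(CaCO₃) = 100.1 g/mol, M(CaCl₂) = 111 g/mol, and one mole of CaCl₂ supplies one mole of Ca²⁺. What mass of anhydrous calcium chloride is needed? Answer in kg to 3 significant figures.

(a) 17.1 ppm; (b) 128 kg

(a) Volume: 296,000 US gal × 3.785 L/gal = 1,120,360 L.
(a) Rise: 19,200 g / 1,120,360 L × 1000 = 17.14 mg/L.

(b) Volume: 283,000 US gal × 3.785 L/gal = 1,071,155 L.
(b) Hardness to add: (211 − 103) = 108 mg/L as CaCO₃ × 1,071,155 L = 115,700 g as CaCO₃.
(b) Moles of Ca²⁺ (1 mol Ca²⁺ ≡ 1 mol CaCO₃): 115,700 / 100.1 g/mol = 1156 mol.
(b) Mass of CaCl₂: 1156 × 111 = 128,300 g.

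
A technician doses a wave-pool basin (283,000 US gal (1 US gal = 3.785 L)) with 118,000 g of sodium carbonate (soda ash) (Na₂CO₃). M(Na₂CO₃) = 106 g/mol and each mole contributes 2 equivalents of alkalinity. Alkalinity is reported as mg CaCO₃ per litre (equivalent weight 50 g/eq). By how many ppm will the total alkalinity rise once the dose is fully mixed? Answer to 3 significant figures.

104 ppm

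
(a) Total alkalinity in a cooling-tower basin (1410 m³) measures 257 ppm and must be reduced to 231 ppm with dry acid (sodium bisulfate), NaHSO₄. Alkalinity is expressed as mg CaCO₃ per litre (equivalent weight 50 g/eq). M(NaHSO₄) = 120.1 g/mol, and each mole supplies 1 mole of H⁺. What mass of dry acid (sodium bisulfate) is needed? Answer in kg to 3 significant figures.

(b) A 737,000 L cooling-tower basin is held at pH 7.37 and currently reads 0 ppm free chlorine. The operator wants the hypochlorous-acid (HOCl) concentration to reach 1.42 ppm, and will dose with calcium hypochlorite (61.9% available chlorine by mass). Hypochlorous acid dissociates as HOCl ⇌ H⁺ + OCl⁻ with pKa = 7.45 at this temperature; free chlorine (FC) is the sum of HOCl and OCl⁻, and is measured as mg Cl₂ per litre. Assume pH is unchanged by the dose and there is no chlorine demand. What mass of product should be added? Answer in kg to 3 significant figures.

(a) 88.1 kg; (b) 3.10 kg

(a) Volume: 1410 m³ = 1,410,000 L.
(a) Alkalinity to neutralize: (257 − 231) = 26 mg/L as CaCO₃ × 1,410,000 L = 36,660 g as CaCO₃.
(a) Equivalents of H⁺ required: 36,660 ÷ 50 g/eq = 733.2 eq = 733.2 mol NaHSO₄.
(a) Mass of NaHSO₄: 733.2 × 120.1 = 88,060 g.

(b) [OCl⁻]/[HOCl] = 10^(pH − pKa) = 10^(7.37 − 7.45) = 0.8318; fraction as HOCl = 1/(1 + 0.8318) = 0.5459.
(b) Free chlorine required for 1.42 ppm HOCl: 1.42 / 0.5459 = 2.601 ppm.
(b) FC to add: 2.601 − 0 = 2.601 mg/L as Cl₂.
(b) Cl₂ equivalent: 2.601 mg/L × 737,000 L = 1917 g.
(b) Product at 61.9% available Cl: 1917 / 0.619 = 3097 g.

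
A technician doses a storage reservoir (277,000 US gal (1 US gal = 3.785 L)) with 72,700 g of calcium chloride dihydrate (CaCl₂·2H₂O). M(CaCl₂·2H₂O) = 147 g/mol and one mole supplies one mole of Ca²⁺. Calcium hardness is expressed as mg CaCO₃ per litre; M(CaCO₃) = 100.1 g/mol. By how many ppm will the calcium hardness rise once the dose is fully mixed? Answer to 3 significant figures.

47.2 ppm

Volume: 277,000 US gal × 3.785 L/gal = 1,048,445 L.
Moles of Ca²⁺: 72,700 g ÷ 147 g/mol = 494.6 mol.
As CaCO₃: 494.6 mol × 100.1 g/mol = 49,510 g.
Rise: 49,510 g / 1,048,445 L × 1000 = 47.22 mg/L.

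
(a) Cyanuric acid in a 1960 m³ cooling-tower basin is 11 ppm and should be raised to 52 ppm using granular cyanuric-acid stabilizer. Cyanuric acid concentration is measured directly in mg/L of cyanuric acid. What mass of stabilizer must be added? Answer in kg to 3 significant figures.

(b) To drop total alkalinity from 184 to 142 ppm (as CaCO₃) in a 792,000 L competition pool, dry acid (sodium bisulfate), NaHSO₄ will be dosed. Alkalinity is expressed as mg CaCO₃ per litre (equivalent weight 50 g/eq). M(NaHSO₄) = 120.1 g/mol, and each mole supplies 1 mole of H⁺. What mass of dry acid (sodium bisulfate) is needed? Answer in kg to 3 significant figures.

(a) Volume: 1960 m³ = 1,960,000 L.
(a) CYA to add: (52 − 11) = 41 mg/L × 1,960,000 L = 80,360 g cyanuric acid.

(b) Alkalinity to neutralize: (184 − 142) = 42 mg/L as CaCO₃ × 792,000 L = 33,260 g as CaCO₃.
(b) Equivalents of H⁺ required: 33,260 ÷ 50 g/eq = 665.3 eq = 665.3 mol NaHSO₄.
(b) Mass of NaHSO₄: 665.3 × 120.1 = 79,900 g.

(a) 80.4 kg; (b) 79.9 kg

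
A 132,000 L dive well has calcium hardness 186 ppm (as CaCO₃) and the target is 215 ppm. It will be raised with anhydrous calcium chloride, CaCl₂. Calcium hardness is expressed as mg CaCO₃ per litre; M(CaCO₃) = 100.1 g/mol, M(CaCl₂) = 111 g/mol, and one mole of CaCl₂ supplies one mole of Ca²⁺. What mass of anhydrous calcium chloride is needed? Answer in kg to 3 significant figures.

Hardness to add: (215 − 186) = 29 mg/L as CaCO₃ × 132,000 L = 3828 g as CaCO₃.
Moles of Ca²⁺ (1 mol Ca²⁺ ≡ 1 mol CaCO₃): 3828 / 100.1 g/mol = 38.24 mol.
Mass of CaCl₂: 38.24 × 111 = 4245 g.

4.24 kg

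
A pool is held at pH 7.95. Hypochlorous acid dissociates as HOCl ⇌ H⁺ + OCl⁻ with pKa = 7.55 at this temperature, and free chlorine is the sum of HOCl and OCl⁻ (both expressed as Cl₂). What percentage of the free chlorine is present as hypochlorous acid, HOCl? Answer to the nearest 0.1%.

[OCl⁻]/[HOCl] = 10^(pH − pKa) = 10^(7.95 − 7.55) = 10^0.40 = 2.512.
Fraction as HOCl = 1 / (1 + 2.512) = 0.2847.

28.5%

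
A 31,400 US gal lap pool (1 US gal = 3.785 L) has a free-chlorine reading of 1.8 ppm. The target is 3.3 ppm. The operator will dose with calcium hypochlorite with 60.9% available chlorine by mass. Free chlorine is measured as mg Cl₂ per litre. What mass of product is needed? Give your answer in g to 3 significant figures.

Volume: 31,400 US gal × 3.785 L/gal = 118,849 L.
Chlorine deficit: 3.3 − 1.8 = 1.5 ppm = 1.5 mg/L as Cl₂.
Cl₂ equivalent needed: 1.5 mg/L × 118,849 L = 178,300 mg = 178.3 g.
Product at 60.9% available chlorine: 178.3 / 0.609 = 292.7 g.

293 g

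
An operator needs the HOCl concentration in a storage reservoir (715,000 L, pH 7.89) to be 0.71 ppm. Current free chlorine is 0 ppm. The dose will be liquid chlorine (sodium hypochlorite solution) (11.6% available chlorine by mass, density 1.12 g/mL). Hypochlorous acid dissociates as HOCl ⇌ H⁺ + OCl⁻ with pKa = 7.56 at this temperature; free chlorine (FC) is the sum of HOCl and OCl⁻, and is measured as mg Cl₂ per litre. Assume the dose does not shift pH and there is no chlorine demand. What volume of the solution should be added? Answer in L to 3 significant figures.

[OCl⁻]/[HOCl] = 10^(pH − pKa) = 10^(7.89 − 7.56) = 2.138; fraction as HOCl = 1/(1 + 2.138) = 0.3187.
Free chlorine required for 0.71 ppm HOCl: 0.71 / 0.3187 = 2.228 ppm.
FC to add: 2.228 − 0 = 2.228 mg/L as Cl₂.
Cl₂ equivalent: 2.228 mg/L × 715,000 L = 1593 g.
Product at 11.6% available Cl: 1593 / 0.116 = 13,730 g.
Volume: 13,730 g ÷ 1.12 g/mL = 12,260 mL.

12.3 L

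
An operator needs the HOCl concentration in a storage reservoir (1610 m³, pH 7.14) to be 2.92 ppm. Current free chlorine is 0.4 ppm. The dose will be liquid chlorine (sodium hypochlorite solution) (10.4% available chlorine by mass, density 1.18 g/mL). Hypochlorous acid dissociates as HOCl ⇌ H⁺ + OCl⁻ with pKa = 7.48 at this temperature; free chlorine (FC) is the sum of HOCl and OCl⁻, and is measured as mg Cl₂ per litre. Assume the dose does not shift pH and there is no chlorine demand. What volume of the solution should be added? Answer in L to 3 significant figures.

Volume: 1610 m³ = 1,610,000 L.
[OCl⁻]/[HOCl] = 10^(pH − pKa) = 10^(7.14 − 7.48) = 0.4571; fraction as HOCl = 1/(1 + 0.4571) = 0.6863.
Free chlorine required for 2.92 ppm HOCl: 2.92 / 0.6863 = 4.255 ppm.
FC to add: 4.255 − 0.4 = 3.855 mg/L as Cl₂.
Cl₂ equivalent: 3.855 mg/L × 1,610,000 L = 6206 g.
Product at 10.4% available Cl: 6206 / 0.104 = 59,670 g.
Volume: 59,670 g ÷ 1.18 g/mL = 50,570 mL.

50.6 L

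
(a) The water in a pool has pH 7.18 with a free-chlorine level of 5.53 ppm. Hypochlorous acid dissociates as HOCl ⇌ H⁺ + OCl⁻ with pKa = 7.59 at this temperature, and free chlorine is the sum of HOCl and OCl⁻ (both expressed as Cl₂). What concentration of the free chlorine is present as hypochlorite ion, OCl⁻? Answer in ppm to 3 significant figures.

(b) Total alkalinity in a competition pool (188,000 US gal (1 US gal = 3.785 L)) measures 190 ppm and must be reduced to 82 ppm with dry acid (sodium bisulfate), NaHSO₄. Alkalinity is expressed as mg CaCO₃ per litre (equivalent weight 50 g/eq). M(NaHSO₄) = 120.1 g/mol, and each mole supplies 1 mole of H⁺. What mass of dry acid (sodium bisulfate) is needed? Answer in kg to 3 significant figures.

(a) 1.55 ppm; (b) 185 kg

(a) [OCl⁻]/[HOCl] = 10^(pH − pKa) = 10^(7.18 − 7.59) = 10^-0.41 = 0.389.
(a) Fraction as HOCl = 1 / (1 + 0.389) = 0.7199.
(a) OCl⁻ = (1 − 0.7199) × 5.53 ppm = 1.549 ppm.

(b) Volume: 188,000 US gal × 3.785 L/gal = 711,580 L.
(b) Alkalinity to neutralize: (190 − 82) = 108 mg/L as CaCO₃ × 711,580 L = 76,850 g as CaCO₃.
(b) Equivalents of H⁺ required: 76,850 ÷ 50 g/eq = 1537 eq = 1537 mol NaHSO₄.
(b) Mass of NaHSO₄: 1537 × 120.1 = 184,600 g.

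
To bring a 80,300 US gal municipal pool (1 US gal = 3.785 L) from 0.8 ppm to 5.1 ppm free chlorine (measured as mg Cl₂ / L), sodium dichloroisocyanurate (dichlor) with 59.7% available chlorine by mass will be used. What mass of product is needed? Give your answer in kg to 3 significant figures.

2.19 kg

Volume: 80,300 US gal × 3.785 L/gal = 303,936 L.
Chlorine deficit: 5.1 − 0.8 = 4.3 ppm = 4.3 mg/L as Cl₂.
Cl₂ equivalent needed: 4.3 mg/L × 303,936 L = 1,307,000 mg = 1307 g.
Product at 59.7% available chlorine: 1307 / 0.597 = 2189 g.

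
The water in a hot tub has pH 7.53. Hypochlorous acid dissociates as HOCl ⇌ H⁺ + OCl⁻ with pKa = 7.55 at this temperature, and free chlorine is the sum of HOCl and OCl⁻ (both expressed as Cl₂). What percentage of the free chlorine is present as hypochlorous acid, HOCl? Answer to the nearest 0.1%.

51.2%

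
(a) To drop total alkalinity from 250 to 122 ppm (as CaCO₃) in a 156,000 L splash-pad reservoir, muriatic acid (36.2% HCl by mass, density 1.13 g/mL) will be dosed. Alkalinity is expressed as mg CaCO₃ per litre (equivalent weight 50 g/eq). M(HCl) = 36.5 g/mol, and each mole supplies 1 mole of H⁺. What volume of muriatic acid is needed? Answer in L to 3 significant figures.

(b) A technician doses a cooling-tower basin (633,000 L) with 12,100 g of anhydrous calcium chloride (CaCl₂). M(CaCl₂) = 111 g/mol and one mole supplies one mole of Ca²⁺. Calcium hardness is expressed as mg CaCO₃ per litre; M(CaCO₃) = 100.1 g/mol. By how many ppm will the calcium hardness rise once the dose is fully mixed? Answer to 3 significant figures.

(a) Alkalinity to neutralize: (250 − 122) = 128 mg/L as CaCO₃ × 156,000 L = 19,970 g as CaCO₃.
(a) Equivalents of H⁺ required: 19,970 ÷ 50 g/eq = 399.4 eq = 399.4 mol HCl.
(a) Mass of HCl: 399.4 × 36.5 = 14,580 g.
(a) Mass of 36.2% solution: 14,580 / 0.362 = 40,270 g.
(a) Volume: 40,270 g ÷ 1.13 g/mL = 35,630 mL.

(b) Moles of Ca²⁺: 12,100 g ÷ 111 g/mol = 109 mol.
(b) As CaCO₃: 109 mol × 100.1 g/mol = 10,910 g.
(b) Rise: 10,910 g / 633,000 L × 1000 = 17.24 mg/L.

(a) 35.6 L; (b) 17.2 ppm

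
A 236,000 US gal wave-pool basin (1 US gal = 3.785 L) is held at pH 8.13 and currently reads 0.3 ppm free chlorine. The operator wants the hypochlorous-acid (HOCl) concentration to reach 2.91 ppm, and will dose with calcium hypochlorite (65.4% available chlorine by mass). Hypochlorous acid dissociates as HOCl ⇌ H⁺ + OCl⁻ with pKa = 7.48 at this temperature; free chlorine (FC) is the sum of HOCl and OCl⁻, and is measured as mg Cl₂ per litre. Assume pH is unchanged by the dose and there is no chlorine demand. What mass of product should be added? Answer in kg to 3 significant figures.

Volume: 236,000 US gal × 3.785 L/gal = 893,260 L.
[OCl⁻]/[HOCl] = 10^(pH − pKa) = 10^(8.13 − 7.48) = 4.467; fraction as HOCl = 1/(1 + 4.467) = 0.1829.
Free chlorine required for 2.91 ppm HOCl: 2.91 / 0.1829 = 15.91 ppm.
FC to add: 15.91 − 0.3 = 15.61 mg/L as Cl₂.
Cl₂ equivalent: 15.61 mg/L × 893,260 L = 13,940 g.
Product at 65.4% available Cl: 13,940 / 0.654 = 21,320 g.

21.3 kg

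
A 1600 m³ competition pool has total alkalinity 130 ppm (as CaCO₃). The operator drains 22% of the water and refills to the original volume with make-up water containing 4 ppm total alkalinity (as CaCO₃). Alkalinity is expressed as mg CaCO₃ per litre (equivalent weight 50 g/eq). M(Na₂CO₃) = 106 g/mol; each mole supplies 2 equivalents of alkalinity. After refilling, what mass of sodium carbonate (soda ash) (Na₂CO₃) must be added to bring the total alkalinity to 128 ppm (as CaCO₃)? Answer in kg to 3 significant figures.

Volume: 1600 m³ = 1,600,000 L.
After draining 22% and refilling: 130 × 0.78 + 4 × 0.22 = 102.28 ppm.
Deficit to target: 128 − 102.28 = 25.72 mg/L.
As CaCO₃: 25.72 mg/L × 1,600,000 L = 41,150 g; ÷ 50 g/eq ÷ 2 = 411.5 mol Na₂CO₃.
Mass: 411.5 × 106 = 43,620 g.

43.6 kg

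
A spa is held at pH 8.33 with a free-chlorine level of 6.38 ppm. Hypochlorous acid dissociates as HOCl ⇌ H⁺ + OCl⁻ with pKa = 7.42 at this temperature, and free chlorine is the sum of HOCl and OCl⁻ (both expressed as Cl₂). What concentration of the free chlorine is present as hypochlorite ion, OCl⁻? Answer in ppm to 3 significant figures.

5.68 ppm

[OCl⁻]/[HOCl] = 10^(pH − pKa) = 10^(8.33 − 7.42) = 10^0.91 = 8.128.
Fraction as HOCl = 1 / (1 + 8.128) = 0.1095.
OCl⁻ = (1 − 0.1095) × 6.38 ppm = 5.681 ppm.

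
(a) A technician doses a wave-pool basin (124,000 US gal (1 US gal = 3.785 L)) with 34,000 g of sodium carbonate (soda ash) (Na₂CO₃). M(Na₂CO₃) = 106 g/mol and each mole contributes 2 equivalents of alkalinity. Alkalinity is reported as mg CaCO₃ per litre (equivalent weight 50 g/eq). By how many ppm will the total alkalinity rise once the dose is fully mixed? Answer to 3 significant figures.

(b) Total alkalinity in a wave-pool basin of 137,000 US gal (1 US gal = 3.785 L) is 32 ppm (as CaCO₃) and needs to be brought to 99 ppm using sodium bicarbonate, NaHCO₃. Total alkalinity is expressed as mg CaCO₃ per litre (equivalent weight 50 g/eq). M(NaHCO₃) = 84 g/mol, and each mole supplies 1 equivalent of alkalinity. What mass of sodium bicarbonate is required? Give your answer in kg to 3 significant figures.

(a) 68.3 ppm; (b) 58.4 kg

(a) Volume: 124,000 US gal × 3.785 L/gal = 469,340 L.
(a) Moles of Na₂CO₃: 34,000 g ÷ 106 g/mol = 320.8 mol → 641.5 eq of alkalinity.
(a) As CaCO₃: 641.5 eq × 50 g/eq = 32,080 g.
(a) Rise: 32,080 g / 469,340 L × 1000 = 68.34 mg/L.

(b) Volume: 137,000 US gal × 3.785 L/gal = 518,545 L.
(b) Alkalinity to add: (99 − 32) = 67 mg/L as CaCO₃ × 518,545 L = 34,740 g as CaCO₃.
(b) Equivalents: 34,740 g ÷ 50 g/eq = 694.9 eq.
(b) NaHCO₃ supplies 1 eq per mole → 694.9 mol.
(b) Mass: 694.9 mol × 84 g/mol = 58,370 g.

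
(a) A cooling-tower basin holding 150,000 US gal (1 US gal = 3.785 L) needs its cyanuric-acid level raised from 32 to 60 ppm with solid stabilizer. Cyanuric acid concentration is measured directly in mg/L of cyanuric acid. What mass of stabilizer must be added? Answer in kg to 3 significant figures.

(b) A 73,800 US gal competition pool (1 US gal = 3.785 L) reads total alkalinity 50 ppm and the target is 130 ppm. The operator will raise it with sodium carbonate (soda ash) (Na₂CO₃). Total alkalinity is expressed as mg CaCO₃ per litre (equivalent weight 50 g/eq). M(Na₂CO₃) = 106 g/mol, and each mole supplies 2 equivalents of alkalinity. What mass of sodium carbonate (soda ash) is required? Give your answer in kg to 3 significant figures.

(a) 15.9 kg; (b) 23.7 kg

(a) Volume: 150,000 US gal × 3.785 L/gal = 567,750 L.
(a) CYA to add: (60 − 32) = 28 mg/L × 567,750 L = 15,900 g cyanuric acid.

(b) Volume: 73,800 US gal × 3.785 L/gal = 279,333 L.
(b) Alkalinity to add: (130 − 50) = 80 mg/L as CaCO₃ × 279,333 L = 22,350 g as CaCO₃.
(b) Equivalents: 22,350 g ÷ 50 g/eq = 446.9 eq.
(b) Each mole of Na₂CO₃ supplies 2 eq, so 446.9 / 2 = 223.5 mol.
(b) Mass: 223.5 mol × 106 g/mol = 23,690 g.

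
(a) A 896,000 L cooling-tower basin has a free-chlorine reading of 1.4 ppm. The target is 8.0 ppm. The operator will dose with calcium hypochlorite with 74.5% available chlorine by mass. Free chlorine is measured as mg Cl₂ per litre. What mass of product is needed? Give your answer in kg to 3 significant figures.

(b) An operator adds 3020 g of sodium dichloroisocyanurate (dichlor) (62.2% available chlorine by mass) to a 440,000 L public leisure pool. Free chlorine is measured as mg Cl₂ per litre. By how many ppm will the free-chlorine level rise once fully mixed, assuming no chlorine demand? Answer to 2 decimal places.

(a) 7.94 kg; (b) 4.27 ppm

(a) Chlorine deficit: 8.0 − 1.4 = 6.6 ppm = 6.6 mg/L as Cl₂.
(a) Cl₂ equivalent needed: 6.6 mg/L × 896,000 L = 5,914,000 mg = 5914 g.
(a) Product at 74.5% available chlorine: 5914 / 0.745 = 7938 g.

(b) Available chlorine delivered: 3020 g × 0.622 = 1878 g as Cl₂.
(b) Concentration rise: 1878 g / 440,000 L = 4.269 mg/L = 4.27 ppm.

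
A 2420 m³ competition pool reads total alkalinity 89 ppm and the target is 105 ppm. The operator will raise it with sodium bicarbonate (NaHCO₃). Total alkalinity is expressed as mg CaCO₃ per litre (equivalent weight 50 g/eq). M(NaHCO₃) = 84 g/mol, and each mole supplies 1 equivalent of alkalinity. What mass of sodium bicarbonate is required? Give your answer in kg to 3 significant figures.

Volume: 2420 m³ = 2,420,000 L.
Alkalinity to add: (105 − 89) = 16 mg/L as CaCO₃ × 2,420,000 L = 38,720 g as CaCO₃.
Equivalents: 38,720 g ÷ 50 g/eq = 774.4 eq.
NaHCO₃ supplies 1 eq per mole → 774.4 mol.
Mass: 774.4 mol × 84 g/mol = 65,050 g.

65.0 kg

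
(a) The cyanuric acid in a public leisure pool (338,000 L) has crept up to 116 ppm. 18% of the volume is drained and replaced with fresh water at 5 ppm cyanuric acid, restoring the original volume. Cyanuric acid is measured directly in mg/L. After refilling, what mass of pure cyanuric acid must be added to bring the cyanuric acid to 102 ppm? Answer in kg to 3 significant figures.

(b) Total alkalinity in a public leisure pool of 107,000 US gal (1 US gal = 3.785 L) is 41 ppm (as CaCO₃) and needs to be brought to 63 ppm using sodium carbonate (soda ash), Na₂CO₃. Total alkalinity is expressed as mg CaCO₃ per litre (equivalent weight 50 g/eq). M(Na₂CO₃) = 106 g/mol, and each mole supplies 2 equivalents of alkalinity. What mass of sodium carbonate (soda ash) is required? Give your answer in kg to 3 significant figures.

(a) 2.02 kg; (b) 9.44 kg

(a) After draining 18% and refilling: 116 × 0.82 + 5 × 0.18 = 96.02 ppm.
(a) Deficit to target: 102 − 96.02 = 5.98 mg/L.
(a) Mass: 5.98 mg/L × 338,000 L = 2021 g cyanuric acid.

(b) Volume: 107,000 US gal × 3.785 L/gal = 404,995 L.
(b) Alkalinity to add: (63 − 41) = 22 mg/L as CaCO₃ × 404,995 L = 8910 g as CaCO₃.
(b) Equivalents: 8910 g ÷ 50 g/eq = 178.2 eq.
(b) Each mole of Na₂CO₃ supplies 2 eq, so 178.2 / 2 = 89.1 mol.
(b) Mass: 89.1 mol × 106 g/mol = 9444 g.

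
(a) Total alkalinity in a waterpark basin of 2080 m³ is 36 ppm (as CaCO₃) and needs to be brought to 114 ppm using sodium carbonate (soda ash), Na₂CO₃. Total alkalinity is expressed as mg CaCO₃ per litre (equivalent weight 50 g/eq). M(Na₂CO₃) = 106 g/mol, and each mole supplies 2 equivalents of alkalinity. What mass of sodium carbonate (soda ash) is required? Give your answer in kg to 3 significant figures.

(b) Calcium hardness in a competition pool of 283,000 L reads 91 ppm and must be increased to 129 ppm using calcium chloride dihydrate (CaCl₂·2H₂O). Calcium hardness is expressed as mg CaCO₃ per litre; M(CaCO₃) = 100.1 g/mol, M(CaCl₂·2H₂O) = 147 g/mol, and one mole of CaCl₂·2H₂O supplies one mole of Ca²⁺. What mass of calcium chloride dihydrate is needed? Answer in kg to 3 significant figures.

(a) Volume: 2080 m³ = 2,080,000 L.
(a) Alkalinity to add: (114 − 36) = 78 mg/L as CaCO₃ × 2,080,000 L = 162,200 g as CaCO₃.
(a) Equivalents: 162,200 g ÷ 50 g/eq = 3245 eq.
(a) Each mole of Na₂CO₃ supplies 2 eq, so 3245 / 2 = 1622 mol.
(a) Mass: 1622 mol × 106 g/mol = 172,000 g.

(b) Hardness to add: (129 − 91) = 38 mg/L as CaCO₃ × 283,000 L = 10,750 g as CaCO₃.
(b) Moles of Ca²⁺ (1 mol Ca²⁺ ≡ 1 mol CaCO₃): 10,750 / 100.1 g/mol = 107.4 mol.
(b) Mass of CaCl₂·2H₂O: 107.4 × 147 = 15,790 g.

(a) 172 kg; (b) 15.8 kg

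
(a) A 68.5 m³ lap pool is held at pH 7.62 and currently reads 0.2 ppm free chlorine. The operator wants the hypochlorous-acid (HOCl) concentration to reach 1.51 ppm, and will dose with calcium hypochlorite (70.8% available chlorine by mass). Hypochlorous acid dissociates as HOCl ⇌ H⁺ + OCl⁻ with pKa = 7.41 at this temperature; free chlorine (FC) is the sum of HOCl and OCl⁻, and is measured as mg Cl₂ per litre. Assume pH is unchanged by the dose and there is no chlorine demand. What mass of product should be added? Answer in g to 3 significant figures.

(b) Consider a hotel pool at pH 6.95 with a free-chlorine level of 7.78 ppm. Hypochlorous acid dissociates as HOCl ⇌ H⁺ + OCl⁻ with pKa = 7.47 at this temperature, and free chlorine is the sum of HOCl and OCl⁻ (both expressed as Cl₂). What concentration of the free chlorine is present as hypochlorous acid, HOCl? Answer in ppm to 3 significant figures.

(a) 364 g; (b) 5.98 ppm

(a) Volume: 68.5 m³ = 68,500 L.
(a) [OCl⁻]/[HOCl] = 10^(pH − pKa) = 10^(7.62 − 7.41) = 1.622; fraction as HOCl = 1/(1 + 1.622) = 0.3814.
(a) Free chlorine required for 1.51 ppm HOCl: 1.51 / 0.3814 = 3.959 ppm.
(a) FC to add: 3.959 − 0.2 = 3.759 mg/L as Cl₂.
(a) Cl₂ equivalent: 3.759 mg/L × 68,500 L = 257.5 g.
(a) Product at 70.8% available Cl: 257.5 / 0.708 = 363.7 g.

(b) [OCl⁻]/[HOCl] = 10^(pH − pKa) = 10^(6.95 − 7.47) = 10^-0.52 = 0.302.
(b) Fraction as HOCl = 1 / (1 + 0.302) = 0.7681.
(b) HOCl = 0.7681 × 7.78 ppm = 5.975 ppm.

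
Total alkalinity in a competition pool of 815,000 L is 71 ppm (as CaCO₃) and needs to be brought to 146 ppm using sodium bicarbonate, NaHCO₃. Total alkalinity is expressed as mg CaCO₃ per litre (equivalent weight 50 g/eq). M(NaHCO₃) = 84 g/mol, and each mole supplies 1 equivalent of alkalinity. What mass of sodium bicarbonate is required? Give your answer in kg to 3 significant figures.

Alkalinity to add: (146 − 71) = 75 mg/L as CaCO₃ × 815,000 L = 61,120 g as CaCO₃.
Equivalents: 61,120 g ÷ 50 g/eq = 1222 eq.
NaHCO₃ supplies 1 eq per mole → 1222 mol.
Mass: 1222 mol × 84 g/mol = 102,700 g.

103 kg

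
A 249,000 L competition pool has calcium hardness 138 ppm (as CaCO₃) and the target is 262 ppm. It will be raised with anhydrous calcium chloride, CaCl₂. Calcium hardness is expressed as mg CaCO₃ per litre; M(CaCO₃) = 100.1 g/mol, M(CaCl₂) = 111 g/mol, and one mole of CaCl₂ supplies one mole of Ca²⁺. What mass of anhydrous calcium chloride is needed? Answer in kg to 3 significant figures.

Hardness to add: (262 − 138) = 124 mg/L as CaCO₃ × 249,000 L = 30,880 g as CaCO₃.
Moles of Ca²⁺ (1 mol Ca²⁺ ≡ 1 mol CaCO₃): 30,880 / 100.1 g/mol = 308.5 mol.
Mass of CaCl₂: 308.5 × 111 = 34,240 g.

34.2 kg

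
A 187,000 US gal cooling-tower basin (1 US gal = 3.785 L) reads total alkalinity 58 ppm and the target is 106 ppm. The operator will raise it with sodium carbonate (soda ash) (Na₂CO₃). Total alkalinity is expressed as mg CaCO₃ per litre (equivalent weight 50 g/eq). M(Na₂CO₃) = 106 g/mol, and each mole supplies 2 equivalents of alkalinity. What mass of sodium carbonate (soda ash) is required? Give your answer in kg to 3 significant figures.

36.0 kg

Volume: 187,000 US gal × 3.785 L/gal = 707,795 L.
Alkalinity to add: (106 − 58) = 48 mg/L as CaCO₃ × 707,795 L = 33,970 g as CaCO₃.
Equivalents: 33,970 g ÷ 50 g/eq = 679.5 eq.
Each mole of Na₂CO₃ supplies 2 eq, so 679.5 / 2 = 339.7 mol.
Mass: 339.7 mol × 106 g/mol = 36,010 g.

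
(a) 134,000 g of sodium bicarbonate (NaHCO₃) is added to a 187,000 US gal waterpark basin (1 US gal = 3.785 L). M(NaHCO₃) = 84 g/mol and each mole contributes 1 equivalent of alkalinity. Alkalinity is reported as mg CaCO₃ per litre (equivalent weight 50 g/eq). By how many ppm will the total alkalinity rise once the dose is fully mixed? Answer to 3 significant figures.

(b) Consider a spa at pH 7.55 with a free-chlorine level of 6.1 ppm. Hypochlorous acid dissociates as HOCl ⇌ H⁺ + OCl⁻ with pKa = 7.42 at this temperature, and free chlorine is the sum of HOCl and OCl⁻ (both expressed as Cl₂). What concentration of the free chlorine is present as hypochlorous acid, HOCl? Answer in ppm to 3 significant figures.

(a) Volume: 187,000 US gal × 3.785 L/gal = 707,795 L.
(a) Moles of NaHCO₃: 134,000 g ÷ 84 g/mol = 1595 mol → 1595 eq of alkalinity.
(a) As CaCO₃: 1595 eq × 50 g/eq = 79,760 g.
(a) Rise: 79,760 g / 707,795 L × 1000 = 112.7 mg/L.

(b) [OCl⁻]/[HOCl] = 10^(pH − pKa) = 10^(7.55 − 7.42) = 10^0.13 = 1.349.
(b) Fraction as HOCl = 1 / (1 + 1.349) = 0.4257.
(b) HOCl = 0.4257 × 6.1 ppm = 2.597 ppm.

(a) 113 ppm; (b) 2.60 ppm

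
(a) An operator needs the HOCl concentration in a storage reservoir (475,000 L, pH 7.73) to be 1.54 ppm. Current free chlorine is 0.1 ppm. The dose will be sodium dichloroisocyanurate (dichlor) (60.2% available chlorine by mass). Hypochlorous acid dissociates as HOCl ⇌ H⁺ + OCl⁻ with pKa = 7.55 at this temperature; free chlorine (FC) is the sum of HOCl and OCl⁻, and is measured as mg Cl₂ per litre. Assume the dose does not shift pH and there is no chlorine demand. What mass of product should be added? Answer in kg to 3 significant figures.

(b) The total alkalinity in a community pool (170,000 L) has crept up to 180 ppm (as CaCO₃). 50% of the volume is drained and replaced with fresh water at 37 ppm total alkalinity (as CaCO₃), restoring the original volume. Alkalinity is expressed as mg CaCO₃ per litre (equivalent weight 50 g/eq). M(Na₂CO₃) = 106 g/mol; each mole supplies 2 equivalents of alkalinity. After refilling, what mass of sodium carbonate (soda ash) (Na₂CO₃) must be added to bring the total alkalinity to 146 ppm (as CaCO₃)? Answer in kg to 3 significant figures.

(a) 2.98 kg; (b) 6.76 kg

(a) [OCl⁻]/[HOCl] = 10^(pH − pKa) = 10^(7.73 − 7.55) = 1.514; fraction as HOCl = 1/(1 + 1.514) = 0.3978.
(a) Free chlorine required for 1.54 ppm HOCl: 1.54 / 0.3978 = 3.871 ppm.
(a) FC to add: 3.871 − 0.1 = 3.771 mg/L as Cl₂.
(a) Cl₂ equivalent: 3.771 mg/L × 475,000 L = 1791 g.
(a) Product at 60.2% available Cl: 1791 / 0.602 = 2975 g.

(b) After draining 50% and refilling: 180 × 0.50 + 37 × 0.50 = 108.5 ppm.
(b) Deficit to target: 146 − 108.5 = 37.5 mg/L.
(b) As CaCO₃: 37.5 mg/L × 170,000 L = 6375 g; ÷ 50 g/eq ÷ 2 = 63.75 mol Na₂CO₃.
(b) Mass: 63.75 × 106 = 6758 g.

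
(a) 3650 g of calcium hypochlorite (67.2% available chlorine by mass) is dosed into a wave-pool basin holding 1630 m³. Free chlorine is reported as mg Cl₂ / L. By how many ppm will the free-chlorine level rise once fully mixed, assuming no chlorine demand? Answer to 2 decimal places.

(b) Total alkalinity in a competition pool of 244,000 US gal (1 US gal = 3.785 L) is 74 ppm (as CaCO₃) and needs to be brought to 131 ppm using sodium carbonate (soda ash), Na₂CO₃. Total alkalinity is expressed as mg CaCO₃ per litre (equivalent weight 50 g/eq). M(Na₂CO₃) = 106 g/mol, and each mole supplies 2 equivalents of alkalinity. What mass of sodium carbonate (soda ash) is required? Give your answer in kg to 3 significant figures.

(a) 1.50 ppm; (b) 55.8 kg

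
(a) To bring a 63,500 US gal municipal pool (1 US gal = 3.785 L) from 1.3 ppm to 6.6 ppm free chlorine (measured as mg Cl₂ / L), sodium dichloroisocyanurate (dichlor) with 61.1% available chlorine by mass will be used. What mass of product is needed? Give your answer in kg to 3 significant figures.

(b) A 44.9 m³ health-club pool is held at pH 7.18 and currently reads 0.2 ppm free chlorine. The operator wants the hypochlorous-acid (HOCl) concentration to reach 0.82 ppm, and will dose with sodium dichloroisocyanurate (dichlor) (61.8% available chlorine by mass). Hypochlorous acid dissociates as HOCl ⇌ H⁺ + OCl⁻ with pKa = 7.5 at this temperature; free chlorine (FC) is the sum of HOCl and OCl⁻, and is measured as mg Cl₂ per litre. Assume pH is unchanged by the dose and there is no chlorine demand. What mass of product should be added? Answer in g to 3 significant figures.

(a) Volume: 63,500 US gal × 3.785 L/gal = 240,348 L.
(a) Chlorine deficit: 6.6 − 1.3 = 5.3 ppm = 5.3 mg/L as Cl₂.
(a) Cl₂ equivalent needed: 5.3 mg/L × 240,348 L = 1,274,000 mg = 1274 g.
(a) Product at 61.1% available chlorine: 1274 / 0.611 = 2085 g.

(b) Volume: 44.9 m³ = 44,900 L.
(b) [OCl⁻]/[HOCl] = 10^(pH − pKa) = 10^(7.18 − 7.5) = 0.4786; fraction as HOCl = 1/(1 + 0.4786) = 0.6763.
(b) Free chlorine required for 0.82 ppm HOCl: 0.82 / 0.6763 = 1.212 ppm.
(b) FC to add: 1.212 − 0.2 = 1.012 mg/L as Cl₂.
(b) Cl₂ equivalent: 1.012 mg/L × 44,900 L = 45.46 g.
(b) Product at 61.8% available Cl: 45.46 / 0.618 = 73.56 g.

(a) 2.08 kg; (b) 73.6 g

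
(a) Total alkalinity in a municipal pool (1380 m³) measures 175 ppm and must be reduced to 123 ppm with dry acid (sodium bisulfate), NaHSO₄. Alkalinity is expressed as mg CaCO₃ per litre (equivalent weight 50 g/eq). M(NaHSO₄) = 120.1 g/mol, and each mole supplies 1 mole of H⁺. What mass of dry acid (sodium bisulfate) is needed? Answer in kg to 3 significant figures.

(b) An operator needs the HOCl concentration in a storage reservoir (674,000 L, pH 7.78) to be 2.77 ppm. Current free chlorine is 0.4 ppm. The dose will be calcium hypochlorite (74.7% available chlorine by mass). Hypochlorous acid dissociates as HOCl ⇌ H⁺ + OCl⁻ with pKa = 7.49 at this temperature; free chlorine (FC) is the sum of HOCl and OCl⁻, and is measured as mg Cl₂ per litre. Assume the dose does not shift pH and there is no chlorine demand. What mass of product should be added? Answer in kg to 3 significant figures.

(a) Volume: 1380 m³ = 1,380,000 L.
(a) Alkalinity to neutralize: (175 − 123) = 52 mg/L as CaCO₃ × 1,380,000 L = 71,760 g as CaCO₃.
(a) Equivalents of H⁺ required: 71,760 ÷ 50 g/eq = 1435 eq = 1435 mol NaHSO₄.
(a) Mass of NaHSO₄: 1435 × 120.1 = 172,400 g.

(b) [OCl⁻]/[HOCl] = 10^(pH − pKa) = 10^(7.78 − 7.49) = 1.95; fraction as HOCl = 1/(1 + 1.95) = 0.339.
(b) Free chlorine required for 2.77 ppm HOCl: 2.77 / 0.339 = 8.171 ppm.
(b) FC to add: 8.171 − 0.4 = 7.771 mg/L as Cl₂.
(b) Cl₂ equivalent: 7.771 mg/L × 674,000 L = 5238 g.
(b) Product at 74.7% available Cl: 5238 / 0.747 = 7012 g.

(a) 172 kg; (b) 7.01 kg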